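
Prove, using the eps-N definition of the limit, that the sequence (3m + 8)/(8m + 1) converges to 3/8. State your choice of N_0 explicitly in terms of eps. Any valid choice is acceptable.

N_0 = (61/64)/eps

Fix eps > 0. For m ≥ 1, |(3m + 8)/(8m + 1) − (3/8)| = |61|/(8(8m + 1)) = 61/(8(8m + 1)).
Since 8m + 1 ≥ 8m for m ≥ 1, this is ≤ 61/(8·8m) = (61/64)/m.
So |(3m + 8)/(8m + 1) − (3/8)| < eps whenever m > (61/64)/eps.
Take N_0 = (61/64)/eps. If m > N_0 then |(3m + 8)/(8m + 1) − (3/8)| ≤ (61/64)/m < eps.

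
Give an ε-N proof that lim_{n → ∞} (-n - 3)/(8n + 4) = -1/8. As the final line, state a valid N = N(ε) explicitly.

N = (5/16)/ε

Suppose ε > 0. For n ≥ 1, |(-n - 3)/(8n + 4) + 1/8| = |-20|/(8(8n + 4)) = 20/(8(8n + 4)).
Since 8n + 4 ≥ 8n for n ≥ 1, this is ≤ 20/(8·8n) = (5/16)/n.
So |(-n - 3)/(8n + 4) + 1/8| < ε whenever n > (5/16)/ε.
Take N = (5/16)/ε. If n > N then |(-n - 3)/(8n + 4) + 1/8| ≤ (5/16)/n < ε.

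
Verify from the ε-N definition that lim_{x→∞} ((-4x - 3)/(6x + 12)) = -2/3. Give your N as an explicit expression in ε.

Suppose ε > 0. We seek N > 0 such that x > N implies |(-4x - 3)/(6x + 12) + 2/3| < ε.
(-4x - 3)/(6x + 12) + 2/3 = (6(-4x - 3) − (-4)(6x + 12)) / (6(6x + 12)) = 30/(6(6x + 12)).
For x > 0 we have 6x + 12 > 6x, so |(-4x - 3)/(6x + 12) + 2/3| = 30/(6(6x + 12)) < 30/(6·6x) = (5/6)/x.
Thus |(-4x - 3)/(6x + 12) + 2/3| < ε whenever x > (5/6)/ε.
Take N = (5/6)/ε. If x > N then |(-4x - 3)/(6x + 12) + 2/3| < (5/6)/x < ε.

N = (5/6)/ε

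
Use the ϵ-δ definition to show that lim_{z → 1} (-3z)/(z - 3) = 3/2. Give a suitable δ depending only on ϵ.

Let ϵ > 0. We want δ > 0 with 0 < |z − 1| < δ ⇒ |(-3z)/(z - 3) − (3/2)| < ϵ.
Combining over a common denominator, (-3z)/(z - 3) − (3/2) = [(-3z)·(-2) − (-3)·(z - 3)] / [(-2)·(z - 3)] = 9(z − 1) / ((-2)(z - 3)).
So |(-3z)/(z - 3) − (3/2)| = 9|z − 1| / (2·|z − 3|).
Require δ ≤ 1, so |z − 3| ≥ |-2| − |z − 1| > 2 − 1 = 1.
Hence |(-3z)/(z - 3) − (3/2)| < 9|z − 1|/(2·1) = (9/2)|z − 1|, which is < ϵ once |z − 1| < (2/9)ϵ.
Take δ = min(1, (2/9)ϵ). Then 0 < |z − 1| < δ forces both bounds, so |(-3z)/(z - 3) − (3/2)| < ϵ.

δ = min(1, (2/9)ϵ)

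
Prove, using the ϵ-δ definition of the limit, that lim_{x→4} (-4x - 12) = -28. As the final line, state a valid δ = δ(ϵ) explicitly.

Let ϵ > 0. We need δ > 0 so that 0 < |x − 4| < δ implies |(-4x - 12) + 28| < ϵ.
Since (-4x - 12) + 28 = -4(x − 4), we have |(-4x - 12) + 28| = 4|x − 4|.
So 4|x − 4| < ϵ exactly when |x − 4| < ϵ/4.
Choosing δ = ϵ/4 gives |(-4x - 12) + 28| = 4|x − 4| < ϵ whenever |x − 4| < δ.

δ = ϵ/4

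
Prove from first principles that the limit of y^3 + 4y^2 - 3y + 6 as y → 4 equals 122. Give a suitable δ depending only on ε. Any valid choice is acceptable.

δ = min(2, ε/113)

Fix ε > 0. We want δ > 0 such that 0 < |y − 4| < δ implies |(y^3 + 4y^2 - 3y + 6) − 122| < ε.
(y^3 + 4y^2 - 3y + 6) − 122 = y^3 + 4y^2 - 3y - 116 = (y − 4)(y^2 + 8y + 29).
So |(y^3 + 4y^2 - 3y + 6) − 122| = |y − 4|·|y^2 + 8y + 29|.
Assume first that |y − 4| < 2, so |y| < 6. Then |y^2 + 8y + 29| ≤ 6^2 + 8·6 + 29 = 113.
Hence |(y^3 + 4y^2 - 3y + 6) − 122| ≤ 113|y − 4| < ε provided |y − 4| < ε/113.
Choosing δ = min(2, ε/113) ensures both conditions, hence |(y^3 + 4y^2 - 3y + 6) − 122| < ε.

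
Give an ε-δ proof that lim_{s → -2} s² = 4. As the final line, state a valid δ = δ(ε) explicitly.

Suppose ε > 0. We seek δ > 0 with 0 < |s + 2| < δ ⇒ |s² − 4| < ε.
Factor: s² − 4 = (s + 2)(s - 2), so |s² − 4| = |s + 2|·|s - 2|.
Restrict δ ≤ 2. Then |s + 2| < 2 gives |s| < 4, so by the triangle inequality |s - 2| ≤ 4 + 2 = 6.
Hence |s² − 4| ≤ 6|s + 2|, which is < ε once |s + 2| < ε/6.
Take δ = min(2, ε/6). If 0 < |s + 2| < δ then both bounds hold and |s² − 4| ≤ 6|s + 2| < 6·(ε/6) = ε.

δ = min(2, ε/6)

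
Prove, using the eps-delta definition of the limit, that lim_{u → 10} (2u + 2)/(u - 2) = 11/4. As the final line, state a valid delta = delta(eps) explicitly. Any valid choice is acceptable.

delta = min(4, (16/3)eps)

Let eps > 0 be given. We want delta > 0 with 0 < |u − 10| < delta ⇒ |(2u + 2)/(u - 2) − (11/4)| < eps.
Combining over a common denominator, (2u + 2)/(u - 2) − (11/4) = [(2u + 2)·8 − 22·(u - 2)] / [8·(u - 2)] = -6(u − 10) / (8(u - 2)).
So |(2u + 2)/(u - 2) − (11/4)| = 6|u − 10| / (8·|u − 2|).
Restrict delta ≤ 4. Then |u − 10| < 4 gives |u − 2| = |(u − 10) + 8| ≥ 8 − 4 = 4.
Hence |(2u + 2)/(u - 2) − (11/4)| < 6|u − 10|/(8·4) = (3/16)|u − 10|, which is < eps once |u − 10| < (16/3)eps.
Take delta = min(4, (16/3)eps). Then 0 < |u − 10| < delta forces both bounds, so |(2u + 2)/(u - 2) − (11/4)| < eps.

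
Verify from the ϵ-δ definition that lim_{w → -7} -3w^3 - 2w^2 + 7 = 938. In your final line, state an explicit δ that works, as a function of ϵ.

δ = min(1, ϵ/477)

Fix ϵ > 0. We want δ > 0 such that 0 < |w + 7| < δ implies |(-3w^3 - 2w^2 + 7) − 938| < ϵ.
(-3w^3 - 2w^2 + 7) − 938 = -3w^3 - 2w^2 - 931 = (w + 7)(-3w^2 + 19w - 133).
So |(-3w^3 - 2w^2 + 7) − 938| = |w + 7|·|-3w^2 + 19w - 133|.
Require δ ≤ 1. Then |w + 7| < 1 gives |w| < 8, and by the triangle inequality |-3w^2 + 19w - 133| ≤ 3·8^2 + 19·8 + 133 = 477.
Hence |(-3w^3 - 2w^2 + 7) − 938| ≤ 477|w + 7| < ϵ provided |w + 7| < ϵ/477.
Choosing δ = min(1, ϵ/477) ensures both conditions, hence |(-3w^3 - 2w^2 + 7) − 938| < ϵ.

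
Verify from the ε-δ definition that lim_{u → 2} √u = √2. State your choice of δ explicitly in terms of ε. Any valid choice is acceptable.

δ = min(2, √2·ε)

Suppose ε > 0. We want δ > 0 such that 0 < |u − 2| < δ implies |√u − √2| < ε.
Rationalise: √u − √2 = (u − 2)/(√u + √2), so |√u − √2| = |u − 2|/(√u + √2).
Restrict δ ≤ 2 so that |u − 2| < 2 forces u > 0, and then √u + √2 > √2.
Hence |√u − √2| < |u − 2|/√2, which is < ε once |u − 2| < √2·ε.
Take δ = min(2, √2·ε). If 0 < |u − 2| < δ then u > 0 and |√u − √2| < |u − 2|/√2 < ε.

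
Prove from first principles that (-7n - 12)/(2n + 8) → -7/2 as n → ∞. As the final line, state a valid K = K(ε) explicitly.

Suppose ε > 0. For n ≥ 1, |(-7n - 12)/(2n + 8) + 7/2| = |32|/(2(2n + 8)) = 32/(2(2n + 8)).
Since 2n + 8 ≥ 2n for n ≥ 1, this is ≤ 32/(2·2n) = 8/n.
So |(-7n - 12)/(2n + 8) + 7/2| < ε whenever n > 8/ε.
Take K = 8/ε. If n > K then |(-7n - 12)/(2n + 8) + 7/2| ≤ 8/n < ε.

K = 8/ε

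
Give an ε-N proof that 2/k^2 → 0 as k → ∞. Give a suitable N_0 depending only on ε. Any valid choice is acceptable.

Fix ε > 0. For k ≥ 1, |2/k^2 − 0| = 2/k^2.
2/k^2 < ε ⇔ k^2 > 2/ε ⇔ k > (2/ε)^{1/2}.
Take N_0 = (2/ε)^{1/2}. Then k > N_0 implies 2/k^2 < ε.

N_0 = (2/ε)^{1/2}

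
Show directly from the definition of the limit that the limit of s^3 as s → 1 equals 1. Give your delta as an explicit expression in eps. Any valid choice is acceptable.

Let eps > 0. We seek delta > 0 with 0 < |s − 1| < delta ⇒ |s^3 − 1| < eps.
Factor: s^3 − 1 = (s − 1)(s^2 + s + 1), so |s^3 − 1| = |s − 1|·|s^2 + s + 1|.
Impose delta ≤ 1 so that |s| < 2; then |s^2 + s + 1| ≤ 7.
Hence |s^3 − 1| ≤ 7|s − 1|, which is < eps once |s − 1| < eps/7.
Take delta = min(1, eps/7). If 0 < |s − 1| < delta then both bounds hold and |s^3 − 1| ≤ 7|s − 1| < 7·(eps/7) = eps.

delta = min(1, eps/7)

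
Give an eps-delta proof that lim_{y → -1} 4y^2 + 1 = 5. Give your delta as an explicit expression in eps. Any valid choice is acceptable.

Suppose eps > 0. We want delta > 0 such that 0 < |y + 1| < delta implies |(4y^2 + 1) − 5| < eps.
(4y^2 + 1) − 5 = 4y^2 - 4 = (y + 1)(4y - 4).
So |(4y^2 + 1) − 5| = |y + 1|·|4y - 4|.
Require delta ≤ 2. Then |y + 1| < 2 gives |y| < 3, and by the triangle inequality |4y - 4| ≤ 4·3 + 4 = 16.
Hence |(4y^2 + 1) − 5| ≤ 16|y + 1| < eps provided |y + 1| < eps/16.
Choosing delta = min(2, eps/16) ensures both conditions, hence |(4y^2 + 1) − 5| < eps.

delta = min(2, eps/16)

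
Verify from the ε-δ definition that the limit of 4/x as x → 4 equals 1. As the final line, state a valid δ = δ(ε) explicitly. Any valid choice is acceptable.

δ = min(2, 2ε)

Let ε > 0 be given. We seek δ > 0 such that 0 < |x − 4| < δ implies |4/x − 1| < ε.
|4/x − 1| = 4·|4 − x|/(4·|x|) = 4|x − 4|/(4|x|).
Require δ ≤ 2 so that |x| > 4 − 2 = 2, hence 4|x| > 8.
Then |4/x − 1| < 4|x − 4|/8, which is < ε when |x − 4| < 2ε.
Take δ = min(2, 2ε). Then 0 < |x − 4| < δ gives both |x − 4| < 2 and |x − 4| < 2ε, so |4/x − 1| < ε.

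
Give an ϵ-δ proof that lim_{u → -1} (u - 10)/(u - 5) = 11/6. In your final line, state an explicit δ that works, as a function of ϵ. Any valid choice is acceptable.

δ = min(3, (18/5)ϵ)

Let ϵ > 0. We want δ > 0 with 0 < |u + 1| < δ ⇒ |(u - 10)/(u - 5) − (11/6)| < ϵ.
Combining over a common denominator, (u - 10)/(u - 5) − (11/6) = [(u - 10)·(-6) − (-11)·(u - 5)] / [(-6)·(u - 5)] = 5(u + 1) / ((-6)(u - 5)).
So |(u - 10)/(u - 5) − (11/6)| = 5|u + 1| / (6·|u − 5|).
Require δ ≤ 3, so |u − 5| ≥ |-6| − |u + 1| > 6 − 3 = 3.
Hence |(u - 10)/(u - 5) − (11/6)| < 5|u + 1|/(6·3) = (5/18)|u + 1|, which is < ϵ once |u + 1| < (18/5)ϵ.
Take δ = min(3, (18/5)ϵ). Then 0 < |u + 1| < δ forces both bounds, so |(u - 10)/(u - 5) − (11/6)| < ϵ.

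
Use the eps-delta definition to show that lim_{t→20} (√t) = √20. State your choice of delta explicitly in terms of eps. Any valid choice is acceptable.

Let eps > 0. We want delta > 0 such that 0 < |t − 20| < delta implies |√t − √20| < eps.
Rationalise: √t − √20 = (t − 20)/(√t + √20), so |√t − √20| = |t − 20|/(√t + √20).
Restrict delta ≤ 20 so that |t − 20| < 20 forces t > 0, and then √t + √20 > √20.
Hence |√t − √20| < |t − 20|/√20, which is < eps once |t − 20| < √20·eps.
Take delta = min(20, √20·eps). If 0 < |t − 20| < delta then t > 0 and |√t − √20| < |t − 20|/√20 < eps.

delta = min(20, √20·eps)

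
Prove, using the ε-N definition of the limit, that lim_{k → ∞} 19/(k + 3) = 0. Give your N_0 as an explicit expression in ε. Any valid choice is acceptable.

N_0 = 19/ε

Let ε > 0 be given. For k ≥ 1, |19/(k + 3) − 0| = 19/(k + 3) ≤ 19/k.
We need 19/k < ε, i.e. k > 19/ε.
Take N_0 = 19/ε. If k > N_0 then |19/(k + 3)| ≤ 19/k < ε.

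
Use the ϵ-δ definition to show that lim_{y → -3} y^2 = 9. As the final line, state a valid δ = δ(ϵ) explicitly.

Suppose ϵ > 0. We seek δ > 0 with 0 < |y + 3| < δ ⇒ |y^2 − 9| < ϵ.
Factor: y^2 − 9 = (y + 3)(y - 3), so |y^2 − 9| = |y + 3|·|y - 3|.
Impose δ ≤ 1 so that |y| < 4; then |y - 3| ≤ 7.
Hence |y^2 − 9| ≤ 7|y + 3|, which is < ϵ once |y + 3| < ϵ/7.
Take δ = min(1, ϵ/7). If 0 < |y + 3| < δ then both bounds hold and |y^2 − 9| ≤ 7|y + 3| < 7·(ϵ/7) = ϵ.

δ = min(1, ϵ/7)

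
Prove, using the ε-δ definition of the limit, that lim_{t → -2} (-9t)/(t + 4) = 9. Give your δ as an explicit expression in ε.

δ = min(1, (1/18)ε)

Let ε > 0. We want δ > 0 with 0 < |t + 2| < δ ⇒ |(-9t)/(t + 4) − 9| < ε.
Combining over a common denominator, (-9t)/(t + 4) − 9 = [(-9t)·2 − 18·(t + 4)] / [2·(t + 4)] = -36(t + 2) / (2(t + 4)).
So |(-9t)/(t + 4) − 9| = 36|t + 2| / (2·|t + 4|).
Require δ ≤ 1, so |t + 4| ≥ |2| − |t + 2| > 2 − 1 = 1.
Hence |(-9t)/(t + 4) − 9| < 36|t + 2|/(2·1) = 18|t + 2|, which is < ε once |t + 2| < (1/18)ε.
Take δ = min(1, (1/18)ε). Then 0 < |t + 2| < δ forces both bounds, so |(-9t)/(t + 4) − 9| < ε.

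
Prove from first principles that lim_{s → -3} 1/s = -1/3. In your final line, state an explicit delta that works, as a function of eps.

delta = min(3/2, (9/2)eps)

Suppose eps > 0. We seek delta > 0 such that 0 < |s + 3| < delta implies |1/s + 1/3| < eps.
|1/s + 1/3| = |-3 − s|/(3·|s|) = |s + 3|/(3|s|).
Require delta ≤ 3/2 so that |s| > 3 − 3/2 = 3/2, hence 3|s| > 9/2.
Then |1/s + 1/3| < |s + 3|/(9/2), which is < eps when |s + 3| < (9/2)eps.
Take delta = min(3/2, (9/2)eps). Then 0 < |s + 3| < delta gives both |s + 3| < 3/2 and |s + 3| < (9/2)eps, so |1/s + 1/3| < eps.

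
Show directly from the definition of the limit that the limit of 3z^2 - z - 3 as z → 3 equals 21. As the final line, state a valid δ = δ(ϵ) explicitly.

Suppose ϵ > 0. We want δ > 0 such that 0 < |z − 3| < δ implies |(3z^2 - z - 3) − 21| < ϵ.
(3z^2 - z - 3) − 21 = 3z^2 - z - 24 = (z − 3)(3z + 8).
So |(3z^2 - z - 3) − 21| = |z − 3|·|3z + 8|.
Require δ ≤ 1. Then |z − 3| < 1 gives |z| < 4, and by the triangle inequality |3z + 8| ≤ 3·4 + 8 = 20.
Hence |(3z^2 - z - 3) − 21| ≤ 20|z − 3| < ϵ provided |z − 3| < ϵ/20.
Choosing δ = min(1, ϵ/20) ensures both conditions, hence |(3z^2 - z - 3) − 21| < ϵ.

δ = min(1, ϵ/20)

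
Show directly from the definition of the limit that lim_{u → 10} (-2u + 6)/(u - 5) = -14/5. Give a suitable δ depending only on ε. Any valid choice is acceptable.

δ = min(5/2, (25/8)ε)

Let ε > 0. We want δ > 0 with 0 < |u − 10| < δ ⇒ |(-2u + 6)/(u - 5) + 14/5| < ε.
Combining over a common denominator, (-2u + 6)/(u - 5) + 14/5 = [(-2u + 6)·5 − (-14)·(u - 5)] / [5·(u - 5)] = 4(u − 10) / (5(u - 5)).
So |(-2u + 6)/(u - 5) + 14/5| = 4|u − 10| / (5·|u − 5|).
Restrict δ ≤ 5/2. Then |u − 10| < 5/2 gives |u − 5| = |(u − 10) + 5| ≥ 5 − 5/2 = 5/2.
Hence |(-2u + 6)/(u - 5) + 14/5| < 4|u − 10|/(5·(5/2)) = (8/25)|u − 10|, which is < ε once |u − 10| < (25/8)ε.
Take δ = min(5/2, (25/8)ε). Then 0 < |u − 10| < δ forces both bounds, so |(-2u + 6)/(u - 5) + 14/5| < ε.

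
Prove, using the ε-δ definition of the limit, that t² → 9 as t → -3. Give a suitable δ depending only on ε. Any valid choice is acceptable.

Fix ε > 0. We seek δ > 0 with 0 < |t + 3| < δ ⇒ |t² − 9| < ε.
Factor: t² − 9 = (t + 3)(t - 3), so |t² − 9| = |t + 3|·|t - 3|.
Restrict δ ≤ 2. Then |t + 3| < 2 gives |t| < 5, so by the triangle inequality |t - 3| ≤ 5 + 3 = 8.
Hence |t² − 9| ≤ 8|t + 3|, which is < ε once |t + 3| < ε/8.
Take δ = min(2, ε/8). If 0 < |t + 3| < δ then both bounds hold and |t² − 9| ≤ 8|t + 3| < 8·(ε/8) = ε.

δ = min(2, ε/8)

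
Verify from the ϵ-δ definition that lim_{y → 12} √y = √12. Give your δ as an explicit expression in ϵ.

δ = min(12, √12·ϵ)

Let ϵ > 0 be given. We want δ > 0 such that 0 < |y − 12| < δ implies |√y − √12| < ϵ.
Rationalise: √y − √12 = (y − 12)/(√y + √12), so |√y − √12| = |y − 12|/(√y + √12).
Restrict δ ≤ 12 so that |y − 12| < 12 forces y > 0, and then √y + √12 > √12.
Hence |√y − √12| < |y − 12|/√12, which is < ϵ once |y − 12| < √12·ϵ.
Take δ = min(12, √12·ϵ). If 0 < |y − 12| < δ then y > 0 and |√y − √12| < |y − 12|/√12 < ϵ.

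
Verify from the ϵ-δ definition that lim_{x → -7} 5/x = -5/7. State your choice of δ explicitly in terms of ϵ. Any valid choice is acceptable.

Fix ϵ > 0. We seek δ > 0 such that 0 < |x + 7| < δ implies |5/x + 5/7| < ϵ.
|5/x + 5/7| = 5·|-7 − x|/(7·|x|) = 5|x + 7|/(7|x|).
Require δ ≤ 7/2 so that |x| > 7 − 7/2 = 7/2, hence 7|x| > 49/2.
Then |5/x + 5/7| < 5|x + 7|/(49/2), which is < ϵ when |x + 7| < (49/10)ϵ.
Take δ = min(7/2, (49/10)ϵ). Then 0 < |x + 7| < δ gives both |x + 7| < 7/2 and |x + 7| < (49/10)ϵ, so |5/x + 5/7| < ϵ.

δ = min(7/2, (49/10)ϵ)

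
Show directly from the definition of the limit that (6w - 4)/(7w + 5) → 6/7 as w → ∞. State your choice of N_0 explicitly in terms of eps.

Let eps > 0 be given. We seek N_0 > 0 such that w > N_0 implies |(6w - 4)/(7w + 5) − (6/7)| < eps.
(6w - 4)/(7w + 5) − (6/7) = (7(6w - 4) − 6(7w + 5)) / (7(7w + 5)) = -58/(7(7w + 5)).
For w > 0 we have 7w + 5 > 7w, so |(6w - 4)/(7w + 5) − (6/7)| = 58/(7(7w + 5)) < 58/(7·7w) = (58/49)/w.
Thus |(6w - 4)/(7w + 5) − (6/7)| < eps whenever w > (58/49)/eps.
Take N_0 = (58/49)/eps. If w > N_0 then |(6w - 4)/(7w + 5) − (6/7)| < (58/49)/w < eps.

N_0 = (58/49)/eps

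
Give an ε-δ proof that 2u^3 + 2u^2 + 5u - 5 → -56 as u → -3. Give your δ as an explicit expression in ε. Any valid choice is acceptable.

Let ε > 0 be given. We want δ > 0 such that 0 < |u + 3| < δ implies |(2u^3 + 2u^2 + 5u - 5) + 56| < ε.
(2u^3 + 2u^2 + 5u - 5) + 56 = 2u^3 + 2u^2 + 5u + 51 = (u + 3)(2u^2 - 4u + 17).
So |(2u^3 + 2u^2 + 5u - 5) + 56| = |u + 3|·|2u^2 - 4u + 17|.
Require δ ≤ 1. Then |u + 3| < 1 gives |u| < 4, and by the triangle inequality |2u^2 - 4u + 17| ≤ 2·4^2 + 4·4 + 17 = 65.
Hence |(2u^3 + 2u^2 + 5u - 5) + 56| ≤ 65|u + 3| < ε provided |u + 3| < ε/65.
Take δ = min(1, ε/65). Then 0 < |u + 3| < δ gives both |u + 3| < 1 and |u + 3| < ε/65, so |(2u^3 + 2u^2 + 5u - 5) + 56| < ε.

δ = min(1, ε/65)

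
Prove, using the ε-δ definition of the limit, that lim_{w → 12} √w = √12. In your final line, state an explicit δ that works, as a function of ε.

δ = min(12, √12·ε)

Let ε > 0. We want δ > 0 such that 0 < |w − 12| < δ implies |√w − √12| < ε.
Rationalise: √w − √12 = (w − 12)/(√w + √12), so |√w − √12| = |w − 12|/(√w + √12).
Restrict δ ≤ 12 so that |w − 12| < 12 forces w > 0, and then √w + √12 > √12.
Hence |√w − √12| < |w − 12|/√12, which is < ε once |w − 12| < √12·ε.
Take δ = min(12, √12·ε). If 0 < |w − 12| < δ then w > 0 and |√w − √12| < |w − 12|/√12 < ε.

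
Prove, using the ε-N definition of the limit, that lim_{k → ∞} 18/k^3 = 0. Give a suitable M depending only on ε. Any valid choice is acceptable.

Fix ε > 0. For k ≥ 1, |18/k^3 − 0| = 18/k^3.
18/k^3 < ε ⇔ k^3 > 18/ε ⇔ k > (18/ε)^{1/3}.
Take M = (18/ε)^{1/3}. Then k > M implies 18/k^3 < ε.

M = (18/ε)^{1/3}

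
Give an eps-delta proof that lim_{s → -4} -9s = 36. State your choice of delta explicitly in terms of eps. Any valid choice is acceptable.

Suppose eps > 0. We need delta > 0 so that 0 < |s + 4| < delta implies |(-9s) − 36| < eps.
|(-9s) − 36| = |-9s - 36| = 9|s + 4|.
So 9|s + 4| < eps exactly when |s + 4| < eps/9.
Take delta = eps/9. If 0 < |s + 4| < delta then |(-9s) − 36| = 9|s + 4| < 9·(eps/9) = eps.

delta = eps/9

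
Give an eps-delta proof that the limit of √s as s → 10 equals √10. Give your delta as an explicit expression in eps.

Let eps > 0 be given. We want delta > 0 such that 0 < |s − 10| < delta implies |√s − √10| < eps.
Rationalise: √s − √10 = (s − 10)/(√s + √10), so |√s − √10| = |s − 10|/(√s + √10).
Restrict delta ≤ 10 so that |s − 10| < 10 forces s > 0, and then √s + √10 > √10.
Hence |√s − √10| < |s − 10|/√10, which is < eps once |s − 10| < √10·eps.
Take delta = min(10, √10·eps). If 0 < |s − 10| < delta then s > 0 and |√s − √10| < |s − 10|/√10 < eps.

delta = min(10, √10·eps)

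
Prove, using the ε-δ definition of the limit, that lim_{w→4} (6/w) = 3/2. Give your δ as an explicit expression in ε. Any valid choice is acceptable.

Suppose ε > 0. We seek δ > 0 such that 0 < |w − 4| < δ implies |6/w − (3/2)| < ε.
|6/w − (3/2)| = 6·|4 − w|/(4·|w|) = 6|w − 4|/(4|w|).
Require δ ≤ 2 so that |w| > 4 − 2 = 2, hence 4|w| > 8.
Then |6/w − (3/2)| < 6|w − 4|/8, which is < ε when |w − 4| < (4/3)ε.
Take δ = min(2, (4/3)ε). Then 0 < |w − 4| < δ gives both |w − 4| < 2 and |w − 4| < (4/3)ε, so |6/w − (3/2)| < ε.

δ = min(2, (4/3)ε)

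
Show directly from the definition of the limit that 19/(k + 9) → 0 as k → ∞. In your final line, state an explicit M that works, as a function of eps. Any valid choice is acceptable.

Suppose eps > 0. For k ≥ 1, |19/(k + 9) − 0| = 19/(k + 9) ≤ 19/k.
We need 19/k < eps, i.e. k > 19/eps.
Take M = 19/eps. If k > M then |19/(k + 9)| ≤ 19/k < eps.

M = 19/eps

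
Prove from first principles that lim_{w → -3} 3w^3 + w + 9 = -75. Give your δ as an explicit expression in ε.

δ = min(1, ε/112)

Let ε > 0 be given. We want δ > 0 such that 0 < |w + 3| < δ implies |(3w^3 + w + 9) + 75| < ε.
(3w^3 + w + 9) + 75 = 3w^3 + w + 84 = (w + 3)(3w^2 - 9w + 28).
So |(3w^3 + w + 9) + 75| = |w + 3|·|3w^2 - 9w + 28|.
Assume first that |w + 3| < 1, so |w| < 4. Then |3w^2 - 9w + 28| ≤ 3·4^2 + 9·4 + 28 = 112.
Hence |(3w^3 + w + 9) + 75| ≤ 112|w + 3| < ε provided |w + 3| < ε/112.
Choosing δ = min(1, ε/112) ensures both conditions, hence |(3w^3 + w + 9) + 75| < ε.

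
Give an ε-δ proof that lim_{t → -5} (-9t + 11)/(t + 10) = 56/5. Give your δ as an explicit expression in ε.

δ = min(5/2, (25/202)ε)

Suppose ε > 0. We want δ > 0 with 0 < |t + 5| < δ ⇒ |(-9t + 11)/(t + 10) − (56/5)| < ε.
Combining over a common denominator, (-9t + 11)/(t + 10) − (56/5) = [(-9t + 11)·5 − 56·(t + 10)] / [5·(t + 10)] = -101(t + 5) / (5(t + 10)).
So |(-9t + 11)/(t + 10) − (56/5)| = 101|t + 5| / (5·|t + 10|).
Restrict δ ≤ 5/2. Then |t + 5| < 5/2 gives |t + 10| = |(t + 5) + 5| ≥ 5 − 5/2 = 5/2.
Hence |(-9t + 11)/(t + 10) − (56/5)| < 101|t + 5|/(5·(5/2)) = (202/25)|t + 5|, which is < ε once |t + 5| < (25/202)ε.
Take δ = min(5/2, (25/202)ε). Then 0 < |t + 5| < δ forces both bounds, so |(-9t + 11)/(t + 10) − (56/5)| < ε.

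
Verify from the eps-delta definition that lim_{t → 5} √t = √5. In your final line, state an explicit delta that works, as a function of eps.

Let eps > 0 be given. We want delta > 0 such that 0 < |t − 5| < delta implies |√t − √5| < eps.
Rationalise: √t − √5 = (t − 5)/(√t + √5), so |√t − √5| = |t − 5|/(√t + √5).
Restrict delta ≤ 5 so that |t − 5| < 5 forces t > 0, and then √t + √5 > √5.
Hence |√t − √5| < |t − 5|/√5, which is < eps once |t − 5| < √5·eps.
Take delta = min(5, √5·eps). If 0 < |t − 5| < delta then t > 0 and |√t − √5| < |t − 5|/√5 < eps.

delta = min(5, √5·eps)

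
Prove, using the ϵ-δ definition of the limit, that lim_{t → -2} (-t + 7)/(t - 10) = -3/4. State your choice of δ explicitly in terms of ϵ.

δ = min(6, 24ϵ)

Fix ϵ > 0. We want δ > 0 with 0 < |t + 2| < δ ⇒ |(-t + 7)/(t - 10) + 3/4| < ϵ.
Combining over a common denominator, (-t + 7)/(t - 10) + 3/4 = [(-t + 7)·(-12) − 9·(t - 10)] / [(-12)·(t - 10)] = 3(t + 2) / ((-12)(t - 10)).
So |(-t + 7)/(t - 10) + 3/4| = 3|t + 2| / (12·|t − 10|).
Require δ ≤ 6, so |t − 10| ≥ |-12| − |t + 2| > 12 − 6 = 6.
Hence |(-t + 7)/(t - 10) + 3/4| < 3|t + 2|/(12·6) = (1/24)|t + 2|, which is < ϵ once |t + 2| < 24ϵ.
Take δ = min(6, 24ϵ). Then 0 < |t + 2| < δ forces both bounds, so |(-t + 7)/(t - 10) + 3/4| < ϵ.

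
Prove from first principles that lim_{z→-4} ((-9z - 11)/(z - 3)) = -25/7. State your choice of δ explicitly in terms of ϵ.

Let ϵ > 0. We want δ > 0 with 0 < |z + 4| < δ ⇒ |(-9z - 11)/(z - 3) + 25/7| < ϵ.
Combining over a common denominator, (-9z - 11)/(z - 3) + 25/7 = [(-9z - 11)·(-7) − 25·(z - 3)] / [(-7)·(z - 3)] = 38(z + 4) / ((-7)(z - 3)).
So |(-9z - 11)/(z - 3) + 25/7| = 38|z + 4| / (7·|z − 3|).
Restrict δ ≤ 7/2. Then |z + 4| < 7/2 gives |z − 3| = |(z + 4) + (-7)| ≥ 7 − 7/2 = 7/2.
Hence |(-9z - 11)/(z - 3) + 25/7| < 38|z + 4|/(7·(7/2)) = (76/49)|z + 4|, which is < ϵ once |z + 4| < (49/76)ϵ.
Take δ = min(7/2, (49/76)ϵ). Then 0 < |z + 4| < δ forces both bounds, so |(-9z - 11)/(z - 3) + 25/7| < ϵ.

δ = min(7/2, (49/76)ϵ)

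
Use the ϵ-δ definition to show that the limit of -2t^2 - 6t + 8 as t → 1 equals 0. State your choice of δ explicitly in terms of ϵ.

δ = min(1, ϵ/12)

Fix ϵ > 0. We want δ > 0 such that 0 < |t − 1| < δ implies |(-2t^2 - 6t + 8)| < ϵ.
(-2t^2 - 6t + 8) = -2t^2 - 6t + 8 = (t − 1)(-2t - 8).
So |(-2t^2 - 6t + 8)| = |t − 1|·|-2t - 8|.
Require δ ≤ 1. Then |t − 1| < 1 gives |t| < 2, and by the triangle inequality |-2t - 8| ≤ 2·2 + 8 = 12.
Hence |(-2t^2 - 6t + 8)| ≤ 12|t − 1| < ϵ provided |t − 1| < ϵ/12.
Choosing δ = min(1, ϵ/12) ensures both conditions, hence |(-2t^2 - 6t + 8)| < ϵ.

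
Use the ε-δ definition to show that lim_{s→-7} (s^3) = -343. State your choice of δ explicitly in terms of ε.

δ = min(1, ε/169)

Suppose ε > 0. We seek δ > 0 with 0 < |s + 7| < δ ⇒ |s^3 + 343| < ε.
Factor: s^3 + 343 = (s + 7)(s^2 - 7s + 49), so |s^3 + 343| = |s + 7|·|s^2 - 7s + 49|.
Impose δ ≤ 1 so that |s| < 8; then |s^2 - 7s + 49| ≤ 169.
Hence |s^3 + 343| ≤ 169|s + 7|, which is < ε once |s + 7| < ε/169.
Take δ = min(1, ε/169). If 0 < |s + 7| < δ then both bounds hold and |s^3 + 343| ≤ 169|s + 7| < 169·(ε/169) = ε.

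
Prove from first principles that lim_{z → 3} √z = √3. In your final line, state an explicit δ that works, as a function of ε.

Suppose ε > 0. We want δ > 0 such that 0 < |z − 3| < δ implies |√z − √3| < ε.
Multiplying by the conjugate, |√z − √3| = |z − 3|/(√z + √3).
Restrict δ ≤ 3 so that |z − 3| < 3 forces z > 0, and then √z + √3 > √3.
Hence |√z − √3| < |z − 3|/√3, which is < ε once |z − 3| < √3·ε.
Take δ = min(3, √3·ε). If 0 < |z − 3| < δ then z > 0 and |√z − √3| < |z − 3|/√3 < ε.

δ = min(3, √3·ε)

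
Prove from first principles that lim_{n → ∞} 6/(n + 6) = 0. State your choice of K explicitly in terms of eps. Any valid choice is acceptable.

Let eps > 0 be given. For n ≥ 1, |6/(n + 6) − 0| = 6/(n + 6) ≤ 6/n.
We need 6/n < eps, i.e. n > 6/eps.
Take K = 6/eps. If n > K then |6/(n + 6)| ≤ 6/n < eps.

K = 6/eps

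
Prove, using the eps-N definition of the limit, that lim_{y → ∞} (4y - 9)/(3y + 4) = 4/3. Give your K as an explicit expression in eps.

K = (43/9)/eps

Suppose eps > 0. We seek K > 0 such that y > K implies |(4y - 9)/(3y + 4) − (4/3)| < eps.
(4y - 9)/(3y + 4) − (4/3) = (3(4y - 9) − 4(3y + 4)) / (3(3y + 4)) = -43/(3(3y + 4)).
For y > 0 we have 3y + 4 > 3y, so |(4y - 9)/(3y + 4) − (4/3)| = 43/(3(3y + 4)) < 43/(3·3y) = (43/9)/y.
Thus |(4y - 9)/(3y + 4) − (4/3)| < eps whenever y > (43/9)/eps.
Take K = (43/9)/eps. If y > K then |(4y - 9)/(3y + 4) − (4/3)| < (43/9)/y < eps.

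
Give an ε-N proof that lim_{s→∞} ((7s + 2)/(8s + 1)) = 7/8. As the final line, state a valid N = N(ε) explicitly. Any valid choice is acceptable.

N = (9/64)/ε

Suppose ε > 0. We seek N > 0 such that s > N implies |(7s + 2)/(8s + 1) − (7/8)| < ε.
(7s + 2)/(8s + 1) − (7/8) = (8(7s + 2) − 7(8s + 1)) / (8(8s + 1)) = 9/(8(8s + 1)).
For s > 0 we have 8s + 1 > 8s, so |(7s + 2)/(8s + 1) − (7/8)| = 9/(8(8s + 1)) < 9/(8·8s) = (9/64)/s.
Thus |(7s + 2)/(8s + 1) − (7/8)| < ε whenever s > (9/64)/ε.
Take N = (9/64)/ε. If s > N then |(7s + 2)/(8s + 1) − (7/8)| < (9/64)/s < ε.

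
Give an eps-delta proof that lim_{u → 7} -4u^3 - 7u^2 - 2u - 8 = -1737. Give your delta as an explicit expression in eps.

Let eps > 0 be given. We want delta > 0 such that 0 < |u − 7| < delta implies |(-4u^3 - 7u^2 - 2u - 8) + 1737| < eps.
(-4u^3 - 7u^2 - 2u - 8) + 1737 = -4u^3 - 7u^2 - 2u + 1729 = (u − 7)(-4u^2 - 35u - 247).
So |(-4u^3 - 7u^2 - 2u - 8) + 1737| = |u − 7|·|-4u^2 - 35u - 247|.
Assume first that |u − 7| < 2, so |u| < 9. Then |-4u^2 - 35u - 247| ≤ 4·9^2 + 35·9 + 247 = 886.
Hence |(-4u^3 - 7u^2 - 2u - 8) + 1737| ≤ 886|u − 7| < eps provided |u − 7| < eps/886.
Choosing delta = min(2, eps/886) ensures both conditions, hence |(-4u^3 - 7u^2 - 2u - 8) + 1737| < eps.

delta = min(2, eps/886)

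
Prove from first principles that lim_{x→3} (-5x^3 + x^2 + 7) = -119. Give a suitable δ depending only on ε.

Let ε > 0. We want δ > 0 such that 0 < |x − 3| < δ implies |(-5x^3 + x^2 + 7) + 119| < ε.
(-5x^3 + x^2 + 7) + 119 = -5x^3 + x^2 + 126 = (x − 3)(-5x^2 - 14x - 42).
So |(-5x^3 + x^2 + 7) + 119| = |x − 3|·|-5x^2 - 14x - 42|.
Assume first that |x − 3| < 1, so |x| < 4. Then |-5x^2 - 14x - 42| ≤ 5·4^2 + 14·4 + 42 = 178.
Hence |(-5x^3 + x^2 + 7) + 119| ≤ 178|x − 3| < ε provided |x − 3| < ε/178.
Take δ = min(1, ε/178). Then 0 < |x − 3| < δ gives both |x − 3| < 1 and |x − 3| < ε/178, so |(-5x^3 + x^2 + 7) + 119| < ε.

δ = min(1, ε/178)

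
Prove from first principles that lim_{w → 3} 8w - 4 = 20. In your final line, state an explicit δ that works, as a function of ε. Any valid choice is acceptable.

Let ε > 0. We need δ > 0 so that 0 < |w − 3| < δ implies |(8w - 4) − 20| < ε.
|(8w - 4) − 20| = |8w - 24| = 8|w − 3|.
Thus it suffices that |w − 3| < ε/8.
Take δ = ε/8. If 0 < |w − 3| < δ then |(8w - 4) − 20| = 8|w − 3| < 8·(ε/8) = ε.

δ = ε/8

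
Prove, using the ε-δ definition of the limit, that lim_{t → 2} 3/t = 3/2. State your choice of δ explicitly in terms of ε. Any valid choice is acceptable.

Suppose ε > 0. We seek δ > 0 such that 0 < |t − 2| < δ implies |3/t − (3/2)| < ε.
|3/t − (3/2)| = 3·|2 − t|/(2·|t|) = 3|t − 2|/(2|t|).
Restrict δ ≤ 1. Then |t − 2| < 1 gives |t| > 1, so 2|t| > 2.
Then |3/t − (3/2)| < 3|t − 2|/2, which is < ε when |t − 2| < (2/3)ε.
Take δ = min(1, (2/3)ε). Then 0 < |t − 2| < δ gives both |t − 2| < 1 and |t − 2| < (2/3)ε, so |3/t − (3/2)| < ε.

δ = min(1, (2/3)ε)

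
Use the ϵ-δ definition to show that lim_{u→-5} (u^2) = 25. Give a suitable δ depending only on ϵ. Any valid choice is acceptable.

δ = min(1, ϵ/11)

Fix ϵ > 0. We seek δ > 0 with 0 < |u + 5| < δ ⇒ |u^2 − 25| < ϵ.
Factor: u^2 − 25 = (u + 5)(u - 5), so |u^2 − 25| = |u + 5|·|u - 5|.
Impose δ ≤ 1 so that |u| < 6; then |u - 5| ≤ 11.
Hence |u^2 − 25| ≤ 11|u + 5|, which is < ϵ once |u + 5| < ϵ/11.
Take δ = min(1, ϵ/11). If 0 < |u + 5| < δ then both bounds hold and |u^2 − 25| ≤ 11|u + 5| < 11·(ϵ/11) = ϵ.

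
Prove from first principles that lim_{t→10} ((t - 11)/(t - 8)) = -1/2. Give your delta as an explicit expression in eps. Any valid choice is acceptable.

Let eps > 0 be given. We want delta > 0 with 0 < |t − 10| < delta ⇒ |(t - 11)/(t - 8) + 1/2| < eps.
Combining over a common denominator, (t - 11)/(t - 8) + 1/2 = [(t - 11)·2 − (-1)·(t - 8)] / [2·(t - 8)] = 3(t − 10) / (2(t - 8)).
So |(t - 11)/(t - 8) + 1/2| = 3|t − 10| / (2·|t − 8|).
Restrict delta ≤ 1. Then |t − 10| < 1 gives |t − 8| = |(t − 10) + 2| ≥ 2 − 1 = 1.
Hence |(t - 11)/(t - 8) + 1/2| < 3|t − 10|/(2·1) = (3/2)|t − 10|, which is < eps once |t − 10| < (2/3)eps.
Take delta = min(1, (2/3)eps). Then 0 < |t − 10| < delta forces both bounds, so |(t - 11)/(t - 8) + 1/2| < eps.

delta = min(1, (2/3)eps)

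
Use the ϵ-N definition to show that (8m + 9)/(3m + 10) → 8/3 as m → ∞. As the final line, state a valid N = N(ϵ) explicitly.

N = (53/9)/ϵ

Let ϵ > 0 be given. For m ≥ 1, |(8m + 9)/(3m + 10) − (8/3)| = |-53|/(3(3m + 10)) = 53/(3(3m + 10)).
Since 3m + 10 ≥ 3m for m ≥ 1, this is ≤ 53/(3·3m) = (53/9)/m.
So |(8m + 9)/(3m + 10) − (8/3)| < ϵ whenever m > (53/9)/ϵ.
Take N = (53/9)/ϵ. If m > N then |(8m + 9)/(3m + 10) − (8/3)| ≤ (53/9)/m < ϵ.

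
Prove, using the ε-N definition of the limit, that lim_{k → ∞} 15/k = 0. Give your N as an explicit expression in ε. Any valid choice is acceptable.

Let ε > 0. For k ≥ 1, |15/k − 0| = 15/(k) ≤ 15/k.
We need 15/k < ε, i.e. k > 15/ε.
Take N = 15/ε. If k > N then |15/k| ≤ 15/k < ε.

N = 15/ε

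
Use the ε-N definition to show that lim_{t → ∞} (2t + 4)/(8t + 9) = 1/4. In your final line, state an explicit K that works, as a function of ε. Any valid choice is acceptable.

K = (7/32)/ε

Fix ε > 0. We seek K > 0 such that t > K implies |(2t + 4)/(8t + 9) − (1/4)| < ε.
(2t + 4)/(8t + 9) − (1/4) = (8(2t + 4) − 2(8t + 9)) / (8(8t + 9)) = 14/(8(8t + 9)).
For t > 0 we have 8t + 9 > 8t, so |(2t + 4)/(8t + 9) − (1/4)| = 14/(8(8t + 9)) < 14/(8·8t) = (7/32)/t.
Thus |(2t + 4)/(8t + 9) − (1/4)| < ε whenever t > (7/32)/ε.
Take K = (7/32)/ε. If t > K then |(2t + 4)/(8t + 9) − (1/4)| < (7/32)/t < ε.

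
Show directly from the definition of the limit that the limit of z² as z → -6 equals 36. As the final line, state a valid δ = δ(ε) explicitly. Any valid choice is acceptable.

Let ε > 0 be given. We seek δ > 0 with 0 < |z + 6| < δ ⇒ |z² − 36| < ε.
Factor: z² − 36 = (z + 6)(z - 6), so |z² − 36| = |z + 6|·|z - 6|.
Restrict δ ≤ 2. Then |z + 6| < 2 gives |z| < 8, so by the triangle inequality |z - 6| ≤ 8 + 6 = 14.
Hence |z² − 36| ≤ 14|z + 6|, which is < ε once |z + 6| < ε/14.
Take δ = min(2, ε/14). If 0 < |z + 6| < δ then both bounds hold and |z² − 36| ≤ 14|z + 6| < 14·(ε/14) = ε.

δ = min(2, ε/14)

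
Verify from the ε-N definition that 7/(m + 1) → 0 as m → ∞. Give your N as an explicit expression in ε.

Let ε > 0 be given. For m ≥ 1, |7/(m + 1) − 0| = 7/(m + 1) ≤ 7/m.
We need 7/m < ε, i.e. m > 7/ε.
Take N = 7/ε. If m > N then |7/(m + 1)| ≤ 7/m < ε.

N = 7/ε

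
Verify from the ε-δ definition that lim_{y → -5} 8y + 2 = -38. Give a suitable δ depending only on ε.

Let ε > 0 be given. We need δ > 0 so that 0 < |y + 5| < δ implies |(8y + 2) + 38| < ε.
Since (8y + 2) + 38 = 8(y + 5), we have |(8y + 2) + 38| = 8|y + 5|.
So 8|y + 5| < ε exactly when |y + 5| < ε/8.
Take δ = ε/8. If 0 < |y + 5| < δ then |(8y + 2) + 38| = 8|y + 5| < 8·(ε/8) = ε.

δ = ε/8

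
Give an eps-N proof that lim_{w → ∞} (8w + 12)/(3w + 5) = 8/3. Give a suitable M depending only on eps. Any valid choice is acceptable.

M = (4/9)/eps

Suppose eps > 0. We seek M > 0 such that w > M implies |(8w + 12)/(3w + 5) − (8/3)| < eps.
(8w + 12)/(3w + 5) − (8/3) = (3(8w + 12) − 8(3w + 5)) / (3(3w + 5)) = -4/(3(3w + 5)).
For w > 0 we have 3w + 5 > 3w, so |(8w + 12)/(3w + 5) − (8/3)| = 4/(3(3w + 5)) < 4/(3·3w) = (4/9)/w.
Thus |(8w + 12)/(3w + 5) − (8/3)| < eps whenever w > (4/9)/eps.
Take M = (4/9)/eps. If w > M then |(8w + 12)/(3w + 5) − (8/3)| < (4/9)/w < eps.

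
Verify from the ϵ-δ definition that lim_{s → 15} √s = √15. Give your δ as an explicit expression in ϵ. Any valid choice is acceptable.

Let ϵ > 0 be given. We want δ > 0 such that 0 < |s − 15| < δ implies |√s − √15| < ϵ.
Rationalise: √s − √15 = (s − 15)/(√s + √15), so |√s − √15| = |s − 15|/(√s + √15).
Restrict δ ≤ 15 so that |s − 15| < 15 forces s > 0, and then √s + √15 > √15.
Hence |√s − √15| < |s − 15|/√15, which is < ϵ once |s − 15| < √15·ϵ.
Take δ = min(15, √15·ϵ). If 0 < |s − 15| < δ then s > 0 and |√s − √15| < |s − 15|/√15 < ϵ.

δ = min(15, √15·ϵ)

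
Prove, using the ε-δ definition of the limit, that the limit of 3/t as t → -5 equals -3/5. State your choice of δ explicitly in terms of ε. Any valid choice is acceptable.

δ = min(5/2, (25/6)ε)

Let ε > 0. We seek δ > 0 such that 0 < |t + 5| < δ implies |3/t + 3/5| < ε.
|3/t + 3/5| = 3·|-5 − t|/(5·|t|) = 3|t + 5|/(5|t|).
Require δ ≤ 5/2 so that |t| > 5 − 5/2 = 5/2, hence 5|t| > 25/2.
Then |3/t + 3/5| < 3|t + 5|/(25/2), which is < ε when |t + 5| < (25/6)ε.
Take δ = min(5/2, (25/6)ε). Then 0 < |t + 5| < δ gives both |t + 5| < 5/2 and |t + 5| < (25/6)ε, so |3/t + 3/5| < ε.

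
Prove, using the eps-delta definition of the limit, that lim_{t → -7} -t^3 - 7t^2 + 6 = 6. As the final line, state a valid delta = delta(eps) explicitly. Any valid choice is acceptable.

Fix eps > 0. We want delta > 0 such that 0 < |t + 7| < delta implies |(-t^3 - 7t^2 + 6) − 6| < eps.
(-t^3 - 7t^2 + 6) − 6 = -t^3 - 7t^2 = (t + 7)(-t^2).
So |(-t^3 - 7t^2 + 6) − 6| = |t + 7|·|-t^2|.
Require delta ≤ 1. Then |t + 7| < 1 gives |t| < 8, and by the triangle inequality |-t^2| ≤ 8^2 = 64.
Hence |(-t^3 - 7t^2 + 6) − 6| ≤ 64|t + 7| < eps provided |t + 7| < eps/64.
Choosing delta = min(1, eps/64) ensures both conditions, hence |(-t^3 - 7t^2 + 6) − 6| < eps.

delta = min(1, eps/64)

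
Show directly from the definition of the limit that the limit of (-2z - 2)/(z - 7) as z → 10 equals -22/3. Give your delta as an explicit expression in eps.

Let eps > 0. We want delta > 0 with 0 < |z − 10| < delta ⇒ |(-2z - 2)/(z - 7) + 22/3| < eps.
Combining over a common denominator, (-2z - 2)/(z - 7) + 22/3 = [(-2z - 2)·3 − (-22)·(z - 7)] / [3·(z - 7)] = 16(z − 10) / (3(z - 7)).
So |(-2z - 2)/(z - 7) + 22/3| = 16|z − 10| / (3·|z − 7|).
Restrict delta ≤ 3/2. Then |z − 10| < 3/2 gives |z − 7| = |(z − 10) + 3| ≥ 3 − 3/2 = 3/2.
Hence |(-2z - 2)/(z - 7) + 22/3| < 16|z − 10|/(3·(3/2)) = (32/9)|z − 10|, which is < eps once |z − 10| < (9/32)eps.
Take delta = min(3/2, (9/32)eps). Then 0 < |z − 10| < delta forces both bounds, so |(-2z - 2)/(z - 7) + 22/3| < eps.

delta = min(3/2, (9/32)eps)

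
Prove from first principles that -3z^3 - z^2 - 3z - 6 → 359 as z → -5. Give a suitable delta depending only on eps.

Let eps > 0. We want delta > 0 such that 0 < |z + 5| < delta implies |(-3z^3 - z^2 - 3z - 6) − 359| < eps.
(-3z^3 - z^2 - 3z - 6) − 359 = -3z^3 - z^2 - 3z - 365 = (z + 5)(-3z^2 + 14z - 73).
So |(-3z^3 - z^2 - 3z - 6) − 359| = |z + 5|·|-3z^2 + 14z - 73|.
Require delta ≤ 1. Then |z + 5| < 1 gives |z| < 6, and by the triangle inequality |-3z^2 + 14z - 73| ≤ 3·6^2 + 14·6 + 73 = 265.
Hence |(-3z^3 - z^2 - 3z - 6) − 359| ≤ 265|z + 5| < eps provided |z + 5| < eps/265.
Choosing delta = min(1, eps/265) ensures both conditions, hence |(-3z^3 - z^2 - 3z - 6) − 359| < eps.

delta = min(1, eps/265)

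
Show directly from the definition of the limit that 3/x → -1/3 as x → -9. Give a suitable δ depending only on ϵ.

δ = min(9/2, (27/2)ϵ)

Suppose ϵ > 0. We seek δ > 0 such that 0 < |x + 9| < δ implies |3/x + 1/3| < ϵ.
|3/x + 1/3| = 3·|-9 − x|/(9·|x|) = 3|x + 9|/(9|x|).
Require δ ≤ 9/2 so that |x| > 9 − 9/2 = 9/2, hence 9|x| > 81/2.
Then |3/x + 1/3| < 3|x + 9|/(81/2), which is < ϵ when |x + 9| < (27/2)ϵ.
Take δ = min(9/2, (27/2)ϵ). Then 0 < |x + 9| < δ gives both |x + 9| < 9/2 and |x + 9| < (27/2)ϵ, so |3/x + 1/3| < ϵ.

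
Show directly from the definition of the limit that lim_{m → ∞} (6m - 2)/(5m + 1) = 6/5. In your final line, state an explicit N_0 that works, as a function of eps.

Fix eps > 0. For m ≥ 1, |(6m - 2)/(5m + 1) − (6/5)| = |-16|/(5(5m + 1)) = 16/(5(5m + 1)).
Since 5m + 1 ≥ 5m for m ≥ 1, this is ≤ 16/(5·5m) = (16/25)/m.
So |(6m - 2)/(5m + 1) − (6/5)| < eps whenever m > (16/25)/eps.
Take N_0 = (16/25)/eps. If m > N_0 then |(6m - 2)/(5m + 1) − (6/5)| ≤ (16/25)/m < eps.

N_0 = (16/25)/eps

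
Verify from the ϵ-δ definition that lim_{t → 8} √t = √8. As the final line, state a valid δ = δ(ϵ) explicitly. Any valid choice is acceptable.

Suppose ϵ > 0. We want δ > 0 such that 0 < |t − 8| < δ implies |√t − √8| < ϵ.
Rationalise: √t − √8 = (t − 8)/(√t + √8), so |√t − √8| = |t − 8|/(√t + √8).
Restrict δ ≤ 8 so that |t − 8| < 8 forces t > 0, and then √t + √8 > √8.
Hence |√t − √8| < |t − 8|/√8, which is < ϵ once |t − 8| < √8·ϵ.
Take δ = min(8, √8·ϵ). If 0 < |t − 8| < δ then t > 0 and |√t − √8| < |t − 8|/√8 < ϵ.

δ = min(8, √8·ϵ)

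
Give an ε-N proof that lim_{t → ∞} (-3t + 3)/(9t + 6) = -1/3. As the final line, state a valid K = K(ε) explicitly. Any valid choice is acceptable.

Suppose ε > 0. We seek K > 0 such that t > K implies |(-3t + 3)/(9t + 6) + 1/3| < ε.
(-3t + 3)/(9t + 6) + 1/3 = (9(-3t + 3) − (-3)(9t + 6)) / (9(9t + 6)) = 45/(9(9t + 6)).
For t > 0 we have 9t + 6 > 9t, so |(-3t + 3)/(9t + 6) + 1/3| = 45/(9(9t + 6)) < 45/(9·9t) = (5/9)/t.
Thus |(-3t + 3)/(9t + 6) + 1/3| < ε whenever t > (5/9)/ε.
Take K = (5/9)/ε. If t > K then |(-3t + 3)/(9t + 6) + 1/3| < (5/9)/t < ε.

K = (5/9)/ε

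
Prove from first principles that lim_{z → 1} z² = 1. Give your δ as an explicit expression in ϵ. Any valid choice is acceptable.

δ = min(1, ϵ/3)

Suppose ϵ > 0. We seek δ > 0 with 0 < |z − 1| < δ ⇒ |z² − 1| < ϵ.
Factor: z² − 1 = (z − 1)(z + 1), so |z² − 1| = |z − 1|·|z + 1|.
Impose δ ≤ 1 so that |z| < 2; then |z + 1| ≤ 3.
Hence |z² − 1| ≤ 3|z − 1|, which is < ϵ once |z − 1| < ϵ/3.
Take δ = min(1, ϵ/3). If 0 < |z − 1| < δ then both bounds hold and |z² − 1| ≤ 3|z − 1| < 3·(ϵ/3) = ϵ.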